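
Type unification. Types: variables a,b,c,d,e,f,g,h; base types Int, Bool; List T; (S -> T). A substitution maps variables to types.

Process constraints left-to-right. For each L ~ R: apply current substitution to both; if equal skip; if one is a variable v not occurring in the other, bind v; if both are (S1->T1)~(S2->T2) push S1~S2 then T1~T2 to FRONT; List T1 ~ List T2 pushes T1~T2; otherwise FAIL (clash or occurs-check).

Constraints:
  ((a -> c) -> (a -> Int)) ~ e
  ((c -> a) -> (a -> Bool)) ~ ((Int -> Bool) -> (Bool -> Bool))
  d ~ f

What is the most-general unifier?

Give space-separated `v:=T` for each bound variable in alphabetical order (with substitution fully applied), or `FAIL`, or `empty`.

step 1: unify ((a -> c) -> (a -> Int)) ~ e  [subst: {-} | 2 pending]
  bind e := ((a -> c) -> (a -> Int))
step 2: unify ((c -> a) -> (a -> Bool)) ~ ((Int -> Bool) -> (Bool -> Bool))  [subst: {e:=((a -> c) -> (a -> Int))} | 1 pending]
  -> decompose arrow: push (c -> a)~(Int -> Bool), (a -> Bool)~(Bool -> Bool)
step 3: unify (c -> a) ~ (Int -> Bool)  [subst: {e:=((a -> c) -> (a -> Int))} | 2 pending]
  -> decompose arrow: push c~Int, a~Bool
step 4: unify c ~ Int  [subst: {e:=((a -> c) -> (a -> Int))} | 3 pending]
  bind c := Int
step 5: unify a ~ Bool  [subst: {e:=((a -> c) -> (a -> Int)), c:=Int} | 2 pending]
  bind a := Bool
step 6: unify (Bool -> Bool) ~ (Bool -> Bool)  [subst: {e:=((a -> c) -> (a -> Int)), c:=Int, a:=Bool} | 1 pending]
  -> identical, skip
step 7: unify d ~ f  [subst: {e:=((a -> c) -> (a -> Int)), c:=Int, a:=Bool} | 0 pending]
  bind d := f

Answer: a:=Bool c:=Int d:=f e:=((Bool -> Int) -> (Bool -> Int))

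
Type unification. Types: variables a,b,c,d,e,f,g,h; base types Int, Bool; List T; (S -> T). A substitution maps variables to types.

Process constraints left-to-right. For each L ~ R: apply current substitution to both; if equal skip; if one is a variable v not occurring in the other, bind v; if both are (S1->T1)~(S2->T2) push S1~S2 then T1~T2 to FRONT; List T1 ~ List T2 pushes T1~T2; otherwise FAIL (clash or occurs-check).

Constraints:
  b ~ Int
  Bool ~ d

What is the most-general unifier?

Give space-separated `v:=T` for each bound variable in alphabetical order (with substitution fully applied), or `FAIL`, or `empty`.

step 1: unify b ~ Int  [subst: {-} | 1 pending]
  bind b := Int
step 2: unify Bool ~ d  [subst: {b:=Int} | 0 pending]
  bind d := Bool

Answer: b:=Int d:=Bool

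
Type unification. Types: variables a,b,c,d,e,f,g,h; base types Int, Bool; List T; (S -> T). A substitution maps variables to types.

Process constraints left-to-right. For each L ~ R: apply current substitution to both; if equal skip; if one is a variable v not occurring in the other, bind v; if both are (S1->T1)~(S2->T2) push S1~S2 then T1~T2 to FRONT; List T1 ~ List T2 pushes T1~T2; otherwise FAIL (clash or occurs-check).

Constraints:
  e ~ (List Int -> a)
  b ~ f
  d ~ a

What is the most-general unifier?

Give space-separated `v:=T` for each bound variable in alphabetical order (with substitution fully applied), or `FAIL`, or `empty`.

Answer: b:=f d:=a e:=(List Int -> a)

Derivation:
step 1: unify e ~ (List Int -> a)  [subst: {-} | 2 pending]
  bind e := (List Int -> a)
step 2: unify b ~ f  [subst: {e:=(List Int -> a)} | 1 pending]
  bind b := f
step 3: unify d ~ a  [subst: {e:=(List Int -> a), b:=f} | 0 pending]
  bind d := a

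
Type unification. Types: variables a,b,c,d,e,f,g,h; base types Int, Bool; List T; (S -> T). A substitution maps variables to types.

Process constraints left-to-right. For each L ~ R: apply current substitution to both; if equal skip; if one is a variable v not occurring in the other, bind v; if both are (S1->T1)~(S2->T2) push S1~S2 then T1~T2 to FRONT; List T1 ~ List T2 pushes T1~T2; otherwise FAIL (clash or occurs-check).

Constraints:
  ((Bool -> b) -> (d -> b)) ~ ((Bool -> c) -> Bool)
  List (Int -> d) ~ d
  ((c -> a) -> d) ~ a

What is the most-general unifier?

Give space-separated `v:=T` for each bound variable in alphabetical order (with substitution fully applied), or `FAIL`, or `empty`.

Answer: FAIL

Derivation:
step 1: unify ((Bool -> b) -> (d -> b)) ~ ((Bool -> c) -> Bool)  [subst: {-} | 2 pending]
  -> decompose arrow: push (Bool -> b)~(Bool -> c), (d -> b)~Bool
step 2: unify (Bool -> b) ~ (Bool -> c)  [subst: {-} | 3 pending]
  -> decompose arrow: push Bool~Bool, b~c
step 3: unify Bool ~ Bool  [subst: {-} | 4 pending]
  -> identical, skip
step 4: unify b ~ c  [subst: {-} | 3 pending]
  bind b := c
step 5: unify (d -> c) ~ Bool  [subst: {b:=c} | 2 pending]
  clash: (d -> c) vs Bool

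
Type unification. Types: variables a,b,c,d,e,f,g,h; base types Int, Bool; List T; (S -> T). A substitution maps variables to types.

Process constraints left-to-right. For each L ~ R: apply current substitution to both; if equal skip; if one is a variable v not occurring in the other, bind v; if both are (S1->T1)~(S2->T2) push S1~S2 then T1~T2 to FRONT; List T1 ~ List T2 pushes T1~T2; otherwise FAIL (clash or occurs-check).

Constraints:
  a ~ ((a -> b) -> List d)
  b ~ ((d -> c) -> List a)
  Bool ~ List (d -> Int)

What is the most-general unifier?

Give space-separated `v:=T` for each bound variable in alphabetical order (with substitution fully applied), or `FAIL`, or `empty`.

Answer: FAIL

Derivation:
step 1: unify a ~ ((a -> b) -> List d)  [subst: {-} | 2 pending]
  occurs-check fail: a in ((a -> b) -> List d)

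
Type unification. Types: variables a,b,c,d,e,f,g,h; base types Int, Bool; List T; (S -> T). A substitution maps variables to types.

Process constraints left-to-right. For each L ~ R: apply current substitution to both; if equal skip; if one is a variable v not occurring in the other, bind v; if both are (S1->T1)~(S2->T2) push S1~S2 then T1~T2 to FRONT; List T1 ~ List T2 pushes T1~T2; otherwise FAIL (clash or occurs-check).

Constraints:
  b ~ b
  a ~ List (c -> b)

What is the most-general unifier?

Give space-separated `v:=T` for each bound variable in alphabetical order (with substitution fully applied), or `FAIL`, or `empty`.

step 1: unify b ~ b  [subst: {-} | 1 pending]
  -> identical, skip
step 2: unify a ~ List (c -> b)  [subst: {-} | 0 pending]
  bind a := List (c -> b)

Answer: a:=List (c -> b)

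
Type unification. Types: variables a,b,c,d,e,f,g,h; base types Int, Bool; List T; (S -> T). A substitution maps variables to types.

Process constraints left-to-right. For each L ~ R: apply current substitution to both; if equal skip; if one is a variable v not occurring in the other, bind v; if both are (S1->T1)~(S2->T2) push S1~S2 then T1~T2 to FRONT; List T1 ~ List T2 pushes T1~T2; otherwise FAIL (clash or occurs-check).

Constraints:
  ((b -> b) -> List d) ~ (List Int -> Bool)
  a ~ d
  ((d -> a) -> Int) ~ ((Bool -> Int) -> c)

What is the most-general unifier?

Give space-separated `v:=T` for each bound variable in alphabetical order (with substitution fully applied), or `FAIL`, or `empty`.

step 1: unify ((b -> b) -> List d) ~ (List Int -> Bool)  [subst: {-} | 2 pending]
  -> decompose arrow: push (b -> b)~List Int, List d~Bool
step 2: unify (b -> b) ~ List Int  [subst: {-} | 3 pending]
  clash: (b -> b) vs List Int

Answer: FAIL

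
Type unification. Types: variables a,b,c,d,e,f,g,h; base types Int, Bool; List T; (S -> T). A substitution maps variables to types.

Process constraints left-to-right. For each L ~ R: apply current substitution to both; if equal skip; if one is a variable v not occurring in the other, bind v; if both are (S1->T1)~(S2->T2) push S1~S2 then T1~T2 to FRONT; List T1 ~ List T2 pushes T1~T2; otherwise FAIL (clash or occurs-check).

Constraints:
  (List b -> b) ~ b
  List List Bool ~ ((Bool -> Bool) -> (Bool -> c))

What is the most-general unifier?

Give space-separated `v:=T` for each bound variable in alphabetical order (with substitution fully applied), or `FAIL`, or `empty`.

step 1: unify (List b -> b) ~ b  [subst: {-} | 1 pending]
  occurs-check fail

Answer: FAIL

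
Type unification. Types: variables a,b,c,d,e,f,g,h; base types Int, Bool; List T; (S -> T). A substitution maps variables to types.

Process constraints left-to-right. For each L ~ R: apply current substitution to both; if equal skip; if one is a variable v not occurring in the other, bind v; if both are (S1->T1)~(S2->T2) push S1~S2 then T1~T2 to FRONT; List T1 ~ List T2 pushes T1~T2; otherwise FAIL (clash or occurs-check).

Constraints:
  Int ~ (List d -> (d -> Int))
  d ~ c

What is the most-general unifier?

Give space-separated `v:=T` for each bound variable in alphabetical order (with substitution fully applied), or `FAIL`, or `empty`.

step 1: unify Int ~ (List d -> (d -> Int))  [subst: {-} | 1 pending]
  clash: Int vs (List d -> (d -> Int))

Answer: FAIL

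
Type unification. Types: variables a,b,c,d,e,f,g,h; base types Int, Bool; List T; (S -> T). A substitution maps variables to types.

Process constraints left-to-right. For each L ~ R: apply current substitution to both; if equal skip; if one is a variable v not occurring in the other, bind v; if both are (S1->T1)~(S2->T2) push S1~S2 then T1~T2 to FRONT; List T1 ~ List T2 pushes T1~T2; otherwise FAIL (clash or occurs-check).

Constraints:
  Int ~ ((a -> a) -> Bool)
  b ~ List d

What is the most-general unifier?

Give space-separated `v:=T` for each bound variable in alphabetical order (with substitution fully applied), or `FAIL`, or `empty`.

step 1: unify Int ~ ((a -> a) -> Bool)  [subst: {-} | 1 pending]
  clash: Int vs ((a -> a) -> Bool)

Answer: FAIL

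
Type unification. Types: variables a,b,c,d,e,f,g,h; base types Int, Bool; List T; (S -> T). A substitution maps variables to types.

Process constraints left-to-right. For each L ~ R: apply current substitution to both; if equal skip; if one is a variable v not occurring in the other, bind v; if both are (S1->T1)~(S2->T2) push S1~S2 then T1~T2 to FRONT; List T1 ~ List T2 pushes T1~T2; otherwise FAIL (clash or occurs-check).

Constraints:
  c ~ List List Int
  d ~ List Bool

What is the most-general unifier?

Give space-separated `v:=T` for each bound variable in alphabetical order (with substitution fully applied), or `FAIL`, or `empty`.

step 1: unify c ~ List List Int  [subst: {-} | 1 pending]
  bind c := List List Int
step 2: unify d ~ List Bool  [subst: {c:=List List Int} | 0 pending]
  bind d := List Bool

Answer: c:=List List Int d:=List Bool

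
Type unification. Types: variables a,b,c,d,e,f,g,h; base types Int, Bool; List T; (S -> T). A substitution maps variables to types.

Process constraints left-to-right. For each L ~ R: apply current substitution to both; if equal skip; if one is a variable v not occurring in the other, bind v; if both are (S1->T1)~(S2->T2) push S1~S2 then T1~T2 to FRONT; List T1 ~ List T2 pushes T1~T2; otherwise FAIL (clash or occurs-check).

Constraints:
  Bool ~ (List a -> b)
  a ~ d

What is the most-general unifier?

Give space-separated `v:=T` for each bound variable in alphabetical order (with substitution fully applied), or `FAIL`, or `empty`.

step 1: unify Bool ~ (List a -> b)  [subst: {-} | 1 pending]
  clash: Bool vs (List a -> b)

Answer: FAIL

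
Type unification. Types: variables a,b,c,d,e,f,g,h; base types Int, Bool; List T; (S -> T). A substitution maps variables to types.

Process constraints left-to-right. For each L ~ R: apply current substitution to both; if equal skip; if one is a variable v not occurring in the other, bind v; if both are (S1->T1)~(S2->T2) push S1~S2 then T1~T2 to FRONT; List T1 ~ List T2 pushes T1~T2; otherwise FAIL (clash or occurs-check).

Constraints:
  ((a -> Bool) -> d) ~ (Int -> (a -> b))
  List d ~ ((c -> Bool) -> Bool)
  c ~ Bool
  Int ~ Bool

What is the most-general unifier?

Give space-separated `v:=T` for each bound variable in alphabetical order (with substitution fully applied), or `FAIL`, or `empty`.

Answer: FAIL

Derivation:
step 1: unify ((a -> Bool) -> d) ~ (Int -> (a -> b))  [subst: {-} | 3 pending]
  -> decompose arrow: push (a -> Bool)~Int, d~(a -> b)
step 2: unify (a -> Bool) ~ Int  [subst: {-} | 4 pending]
  clash: (a -> Bool) vs Int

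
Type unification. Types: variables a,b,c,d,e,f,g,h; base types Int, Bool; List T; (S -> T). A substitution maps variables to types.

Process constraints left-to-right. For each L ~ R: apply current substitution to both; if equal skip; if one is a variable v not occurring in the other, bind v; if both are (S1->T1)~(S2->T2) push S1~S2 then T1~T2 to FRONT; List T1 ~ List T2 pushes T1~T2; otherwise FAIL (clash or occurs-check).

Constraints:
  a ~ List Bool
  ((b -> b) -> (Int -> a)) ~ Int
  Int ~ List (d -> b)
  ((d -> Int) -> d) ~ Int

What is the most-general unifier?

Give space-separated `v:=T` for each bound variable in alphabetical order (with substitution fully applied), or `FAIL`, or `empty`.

step 1: unify a ~ List Bool  [subst: {-} | 3 pending]
  bind a := List Bool
step 2: unify ((b -> b) -> (Int -> List Bool)) ~ Int  [subst: {a:=List Bool} | 2 pending]
  clash: ((b -> b) -> (Int -> List Bool)) vs Int

Answer: FAIL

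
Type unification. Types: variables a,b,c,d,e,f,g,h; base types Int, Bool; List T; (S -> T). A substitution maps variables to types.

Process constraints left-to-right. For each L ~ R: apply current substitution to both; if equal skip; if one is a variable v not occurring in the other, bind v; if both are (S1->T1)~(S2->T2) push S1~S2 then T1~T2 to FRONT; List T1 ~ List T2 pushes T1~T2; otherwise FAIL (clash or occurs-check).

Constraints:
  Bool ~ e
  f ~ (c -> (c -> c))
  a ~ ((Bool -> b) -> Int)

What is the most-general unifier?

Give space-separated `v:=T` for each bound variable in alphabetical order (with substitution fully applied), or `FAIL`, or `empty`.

step 1: unify Bool ~ e  [subst: {-} | 2 pending]
  bind e := Bool
step 2: unify f ~ (c -> (c -> c))  [subst: {e:=Bool} | 1 pending]
  bind f := (c -> (c -> c))
step 3: unify a ~ ((Bool -> b) -> Int)  [subst: {e:=Bool, f:=(c -> (c -> c))} | 0 pending]
  bind a := ((Bool -> b) -> Int)

Answer: a:=((Bool -> b) -> Int) e:=Bool f:=(c -> (c -> c))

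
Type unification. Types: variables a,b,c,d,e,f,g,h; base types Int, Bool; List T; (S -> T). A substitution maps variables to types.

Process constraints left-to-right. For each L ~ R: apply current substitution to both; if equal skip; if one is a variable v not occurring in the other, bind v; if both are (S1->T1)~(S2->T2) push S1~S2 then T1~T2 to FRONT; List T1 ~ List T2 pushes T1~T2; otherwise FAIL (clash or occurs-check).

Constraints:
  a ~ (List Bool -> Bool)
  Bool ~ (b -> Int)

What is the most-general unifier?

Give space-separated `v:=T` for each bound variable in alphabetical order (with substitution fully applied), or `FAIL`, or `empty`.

Answer: FAIL

Derivation:
step 1: unify a ~ (List Bool -> Bool)  [subst: {-} | 1 pending]
  bind a := (List Bool -> Bool)
step 2: unify Bool ~ (b -> Int)  [subst: {a:=(List Bool -> Bool)} | 0 pending]
  clash: Bool vs (b -> Int)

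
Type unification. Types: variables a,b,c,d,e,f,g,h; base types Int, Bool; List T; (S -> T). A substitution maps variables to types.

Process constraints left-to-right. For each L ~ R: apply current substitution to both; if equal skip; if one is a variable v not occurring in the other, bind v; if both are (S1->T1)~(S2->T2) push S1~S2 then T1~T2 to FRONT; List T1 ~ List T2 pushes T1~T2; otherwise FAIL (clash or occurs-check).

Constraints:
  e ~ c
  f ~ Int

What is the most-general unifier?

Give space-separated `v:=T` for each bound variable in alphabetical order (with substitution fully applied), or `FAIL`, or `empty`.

Answer: e:=c f:=Int

Derivation:
step 1: unify e ~ c  [subst: {-} | 1 pending]
  bind e := c
step 2: unify f ~ Int  [subst: {e:=c} | 0 pending]
  bind f := Int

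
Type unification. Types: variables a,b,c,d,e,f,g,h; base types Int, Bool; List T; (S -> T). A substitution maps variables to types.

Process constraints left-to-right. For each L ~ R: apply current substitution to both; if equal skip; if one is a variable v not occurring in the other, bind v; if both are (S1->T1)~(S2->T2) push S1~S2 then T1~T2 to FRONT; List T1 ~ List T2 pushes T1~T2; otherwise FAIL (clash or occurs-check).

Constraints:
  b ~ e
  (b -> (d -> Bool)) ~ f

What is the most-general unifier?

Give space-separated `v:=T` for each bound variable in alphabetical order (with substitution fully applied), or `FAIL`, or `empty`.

Answer: b:=e f:=(e -> (d -> Bool))

Derivation:
step 1: unify b ~ e  [subst: {-} | 1 pending]
  bind b := e
step 2: unify (e -> (d -> Bool)) ~ f  [subst: {b:=e} | 0 pending]
  bind f := (e -> (d -> Bool))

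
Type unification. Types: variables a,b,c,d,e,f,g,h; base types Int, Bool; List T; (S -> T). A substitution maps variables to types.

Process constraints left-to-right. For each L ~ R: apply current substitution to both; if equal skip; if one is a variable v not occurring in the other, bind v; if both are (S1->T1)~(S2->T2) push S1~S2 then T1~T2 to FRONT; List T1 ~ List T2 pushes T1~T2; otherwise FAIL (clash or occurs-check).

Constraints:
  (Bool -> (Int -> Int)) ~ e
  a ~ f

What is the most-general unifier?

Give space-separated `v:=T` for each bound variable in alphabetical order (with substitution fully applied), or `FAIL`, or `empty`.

Answer: a:=f e:=(Bool -> (Int -> Int))

Derivation:
step 1: unify (Bool -> (Int -> Int)) ~ e  [subst: {-} | 1 pending]
  bind e := (Bool -> (Int -> Int))
step 2: unify a ~ f  [subst: {e:=(Bool -> (Int -> Int))} | 0 pending]
  bind a := f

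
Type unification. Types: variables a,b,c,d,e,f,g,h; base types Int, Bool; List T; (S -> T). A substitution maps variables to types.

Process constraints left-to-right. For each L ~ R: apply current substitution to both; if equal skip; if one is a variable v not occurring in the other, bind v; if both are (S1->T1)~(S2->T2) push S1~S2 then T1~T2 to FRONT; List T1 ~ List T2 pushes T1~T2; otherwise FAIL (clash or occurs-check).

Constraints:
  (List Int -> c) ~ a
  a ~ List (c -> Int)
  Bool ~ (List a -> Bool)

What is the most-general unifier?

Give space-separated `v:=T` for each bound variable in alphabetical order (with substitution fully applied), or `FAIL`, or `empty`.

step 1: unify (List Int -> c) ~ a  [subst: {-} | 2 pending]
  bind a := (List Int -> c)
step 2: unify (List Int -> c) ~ List (c -> Int)  [subst: {a:=(List Int -> c)} | 1 pending]
  clash: (List Int -> c) vs List (c -> Int)

Answer: FAIL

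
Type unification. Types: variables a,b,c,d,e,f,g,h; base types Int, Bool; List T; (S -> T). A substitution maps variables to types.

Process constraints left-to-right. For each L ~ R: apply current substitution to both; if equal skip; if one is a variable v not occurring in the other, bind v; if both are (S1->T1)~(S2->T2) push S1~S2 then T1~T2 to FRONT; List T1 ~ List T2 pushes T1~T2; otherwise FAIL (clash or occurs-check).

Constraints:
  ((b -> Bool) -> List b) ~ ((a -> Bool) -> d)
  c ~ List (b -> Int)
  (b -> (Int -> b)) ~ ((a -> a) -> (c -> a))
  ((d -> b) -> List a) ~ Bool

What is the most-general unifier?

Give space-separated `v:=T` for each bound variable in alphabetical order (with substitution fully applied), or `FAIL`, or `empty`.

Answer: FAIL

Derivation:
step 1: unify ((b -> Bool) -> List b) ~ ((a -> Bool) -> d)  [subst: {-} | 3 pending]
  -> decompose arrow: push (b -> Bool)~(a -> Bool), List b~d
step 2: unify (b -> Bool) ~ (a -> Bool)  [subst: {-} | 4 pending]
  -> decompose arrow: push b~a, Bool~Bool
step 3: unify b ~ a  [subst: {-} | 5 pending]
  bind b := a
step 4: unify Bool ~ Bool  [subst: {b:=a} | 4 pending]
  -> identical, skip
step 5: unify List a ~ d  [subst: {b:=a} | 3 pending]
  bind d := List a
step 6: unify c ~ List (a -> Int)  [subst: {b:=a, d:=List a} | 2 pending]
  bind c := List (a -> Int)
step 7: unify (a -> (Int -> a)) ~ ((a -> a) -> (List (a -> Int) -> a))  [subst: {b:=a, d:=List a, c:=List (a -> Int)} | 1 pending]
  -> decompose arrow: push a~(a -> a), (Int -> a)~(List (a -> Int) -> a)
step 8: unify a ~ (a -> a)  [subst: {b:=a, d:=List a, c:=List (a -> Int)} | 2 pending]
  occurs-check fail: a in (a -> a)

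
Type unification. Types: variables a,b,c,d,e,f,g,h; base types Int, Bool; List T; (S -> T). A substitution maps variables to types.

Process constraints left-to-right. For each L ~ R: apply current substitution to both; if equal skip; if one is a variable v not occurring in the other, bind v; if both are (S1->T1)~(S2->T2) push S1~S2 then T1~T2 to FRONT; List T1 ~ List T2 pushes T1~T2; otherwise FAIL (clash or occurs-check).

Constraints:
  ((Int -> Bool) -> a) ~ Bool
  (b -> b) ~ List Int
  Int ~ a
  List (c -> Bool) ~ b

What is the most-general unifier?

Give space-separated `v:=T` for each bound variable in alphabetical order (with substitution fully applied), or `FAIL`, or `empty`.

Answer: FAIL

Derivation:
step 1: unify ((Int -> Bool) -> a) ~ Bool  [subst: {-} | 3 pending]
  clash: ((Int -> Bool) -> a) vs Bool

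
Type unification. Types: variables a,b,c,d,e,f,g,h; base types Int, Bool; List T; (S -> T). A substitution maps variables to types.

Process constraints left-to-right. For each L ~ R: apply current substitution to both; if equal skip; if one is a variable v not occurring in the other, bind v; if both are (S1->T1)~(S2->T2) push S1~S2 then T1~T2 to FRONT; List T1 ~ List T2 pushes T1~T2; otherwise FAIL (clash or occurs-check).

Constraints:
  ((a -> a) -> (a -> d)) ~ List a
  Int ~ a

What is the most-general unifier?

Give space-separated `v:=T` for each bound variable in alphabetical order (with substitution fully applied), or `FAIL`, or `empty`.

Answer: FAIL

Derivation:
step 1: unify ((a -> a) -> (a -> d)) ~ List a  [subst: {-} | 1 pending]
  clash: ((a -> a) -> (a -> d)) vs List a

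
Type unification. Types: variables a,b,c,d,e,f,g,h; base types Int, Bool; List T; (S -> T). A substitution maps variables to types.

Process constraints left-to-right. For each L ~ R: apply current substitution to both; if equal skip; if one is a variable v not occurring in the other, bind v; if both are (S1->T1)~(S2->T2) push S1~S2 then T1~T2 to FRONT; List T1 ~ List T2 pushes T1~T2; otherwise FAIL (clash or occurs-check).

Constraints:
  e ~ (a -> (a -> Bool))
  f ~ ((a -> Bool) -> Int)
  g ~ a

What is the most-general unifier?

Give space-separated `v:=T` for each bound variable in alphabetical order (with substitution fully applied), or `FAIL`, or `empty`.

step 1: unify e ~ (a -> (a -> Bool))  [subst: {-} | 2 pending]
  bind e := (a -> (a -> Bool))
step 2: unify f ~ ((a -> Bool) -> Int)  [subst: {e:=(a -> (a -> Bool))} | 1 pending]
  bind f := ((a -> Bool) -> Int)
step 3: unify g ~ a  [subst: {e:=(a -> (a -> Bool)), f:=((a -> Bool) -> Int)} | 0 pending]
  bind g := a

Answer: e:=(a -> (a -> Bool)) f:=((a -> Bool) -> Int) g:=a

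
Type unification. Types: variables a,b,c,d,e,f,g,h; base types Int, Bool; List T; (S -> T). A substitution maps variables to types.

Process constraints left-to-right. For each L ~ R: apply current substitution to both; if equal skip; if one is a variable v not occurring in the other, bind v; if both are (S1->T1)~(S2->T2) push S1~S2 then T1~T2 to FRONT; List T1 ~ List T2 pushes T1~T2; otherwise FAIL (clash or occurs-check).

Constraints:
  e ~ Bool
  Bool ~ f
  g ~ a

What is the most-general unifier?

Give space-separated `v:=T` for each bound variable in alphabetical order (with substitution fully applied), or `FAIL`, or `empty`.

Answer: e:=Bool f:=Bool g:=a

Derivation:
step 1: unify e ~ Bool  [subst: {-} | 2 pending]
  bind e := Bool
step 2: unify Bool ~ f  [subst: {e:=Bool} | 1 pending]
  bind f := Bool
step 3: unify g ~ a  [subst: {e:=Bool, f:=Bool} | 0 pending]
  bind g := a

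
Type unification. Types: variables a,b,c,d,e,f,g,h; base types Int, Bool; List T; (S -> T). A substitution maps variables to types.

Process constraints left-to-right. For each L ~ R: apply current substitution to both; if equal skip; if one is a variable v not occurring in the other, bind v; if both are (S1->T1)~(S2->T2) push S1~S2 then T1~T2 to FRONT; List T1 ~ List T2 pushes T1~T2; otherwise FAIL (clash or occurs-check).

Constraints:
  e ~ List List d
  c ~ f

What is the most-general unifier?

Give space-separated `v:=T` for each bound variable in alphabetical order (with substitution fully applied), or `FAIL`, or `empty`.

step 1: unify e ~ List List d  [subst: {-} | 1 pending]
  bind e := List List d
step 2: unify c ~ f  [subst: {e:=List List d} | 0 pending]
  bind c := f

Answer: c:=f e:=List List d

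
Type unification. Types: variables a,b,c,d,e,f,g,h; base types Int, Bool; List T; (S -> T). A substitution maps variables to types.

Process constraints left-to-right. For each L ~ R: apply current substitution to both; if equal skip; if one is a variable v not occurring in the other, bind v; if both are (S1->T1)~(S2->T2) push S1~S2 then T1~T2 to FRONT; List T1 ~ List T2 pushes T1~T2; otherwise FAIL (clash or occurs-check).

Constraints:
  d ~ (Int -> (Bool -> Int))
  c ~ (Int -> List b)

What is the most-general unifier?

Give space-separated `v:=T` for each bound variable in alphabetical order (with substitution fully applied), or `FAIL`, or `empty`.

step 1: unify d ~ (Int -> (Bool -> Int))  [subst: {-} | 1 pending]
  bind d := (Int -> (Bool -> Int))
step 2: unify c ~ (Int -> List b)  [subst: {d:=(Int -> (Bool -> Int))} | 0 pending]
  bind c := (Int -> List b)

Answer: c:=(Int -> List b) d:=(Int -> (Bool -> Int))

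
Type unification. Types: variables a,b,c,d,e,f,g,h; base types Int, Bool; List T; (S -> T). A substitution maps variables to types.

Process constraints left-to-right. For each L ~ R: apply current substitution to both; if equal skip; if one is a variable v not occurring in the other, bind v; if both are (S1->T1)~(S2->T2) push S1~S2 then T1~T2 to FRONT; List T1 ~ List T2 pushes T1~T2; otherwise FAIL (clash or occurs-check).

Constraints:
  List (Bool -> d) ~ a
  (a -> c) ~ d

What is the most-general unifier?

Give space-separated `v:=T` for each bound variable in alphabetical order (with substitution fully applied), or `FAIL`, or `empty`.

Answer: FAIL

Derivation:
step 1: unify List (Bool -> d) ~ a  [subst: {-} | 1 pending]
  bind a := List (Bool -> d)
step 2: unify (List (Bool -> d) -> c) ~ d  [subst: {a:=List (Bool -> d)} | 0 pending]
  occurs-check fail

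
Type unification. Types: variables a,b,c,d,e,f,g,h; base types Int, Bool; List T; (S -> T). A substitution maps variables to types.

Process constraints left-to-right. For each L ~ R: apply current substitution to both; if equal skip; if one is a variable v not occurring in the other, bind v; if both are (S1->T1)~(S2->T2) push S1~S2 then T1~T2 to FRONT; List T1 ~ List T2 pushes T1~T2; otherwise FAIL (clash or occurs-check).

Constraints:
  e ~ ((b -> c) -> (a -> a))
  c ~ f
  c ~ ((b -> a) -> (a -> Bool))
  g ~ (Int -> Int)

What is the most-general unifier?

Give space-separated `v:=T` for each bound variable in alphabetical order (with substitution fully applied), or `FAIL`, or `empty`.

Answer: c:=((b -> a) -> (a -> Bool)) e:=((b -> ((b -> a) -> (a -> Bool))) -> (a -> a)) f:=((b -> a) -> (a -> Bool)) g:=(Int -> Int)

Derivation:
step 1: unify e ~ ((b -> c) -> (a -> a))  [subst: {-} | 3 pending]
  bind e := ((b -> c) -> (a -> a))
step 2: unify c ~ f  [subst: {e:=((b -> c) -> (a -> a))} | 2 pending]
  bind c := f
step 3: unify f ~ ((b -> a) -> (a -> Bool))  [subst: {e:=((b -> c) -> (a -> a)), c:=f} | 1 pending]
  bind f := ((b -> a) -> (a -> Bool))
step 4: unify g ~ (Int -> Int)  [subst: {e:=((b -> c) -> (a -> a)), c:=f, f:=((b -> a) -> (a -> Bool))} | 0 pending]
  bind g := (Int -> Int)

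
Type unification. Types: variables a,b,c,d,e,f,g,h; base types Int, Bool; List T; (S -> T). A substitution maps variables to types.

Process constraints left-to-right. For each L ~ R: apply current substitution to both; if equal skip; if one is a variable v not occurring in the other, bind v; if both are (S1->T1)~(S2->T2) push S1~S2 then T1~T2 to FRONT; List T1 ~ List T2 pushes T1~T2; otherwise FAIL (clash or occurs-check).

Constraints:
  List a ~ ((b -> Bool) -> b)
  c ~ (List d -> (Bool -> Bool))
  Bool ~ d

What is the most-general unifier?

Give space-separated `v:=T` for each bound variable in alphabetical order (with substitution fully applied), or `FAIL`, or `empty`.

step 1: unify List a ~ ((b -> Bool) -> b)  [subst: {-} | 2 pending]
  clash: List a vs ((b -> Bool) -> b)

Answer: FAIL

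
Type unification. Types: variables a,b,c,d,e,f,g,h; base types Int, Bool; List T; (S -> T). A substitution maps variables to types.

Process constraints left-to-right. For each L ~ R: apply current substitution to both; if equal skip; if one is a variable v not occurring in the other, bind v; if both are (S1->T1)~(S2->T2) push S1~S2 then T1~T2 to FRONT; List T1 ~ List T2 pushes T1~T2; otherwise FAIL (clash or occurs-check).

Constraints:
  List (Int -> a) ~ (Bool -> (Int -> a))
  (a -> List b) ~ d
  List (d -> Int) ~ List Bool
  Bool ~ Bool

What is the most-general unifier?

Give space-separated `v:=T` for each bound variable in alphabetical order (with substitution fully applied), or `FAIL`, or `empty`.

Answer: FAIL

Derivation:
step 1: unify List (Int -> a) ~ (Bool -> (Int -> a))  [subst: {-} | 3 pending]
  clash: List (Int -> a) vs (Bool -> (Int -> a))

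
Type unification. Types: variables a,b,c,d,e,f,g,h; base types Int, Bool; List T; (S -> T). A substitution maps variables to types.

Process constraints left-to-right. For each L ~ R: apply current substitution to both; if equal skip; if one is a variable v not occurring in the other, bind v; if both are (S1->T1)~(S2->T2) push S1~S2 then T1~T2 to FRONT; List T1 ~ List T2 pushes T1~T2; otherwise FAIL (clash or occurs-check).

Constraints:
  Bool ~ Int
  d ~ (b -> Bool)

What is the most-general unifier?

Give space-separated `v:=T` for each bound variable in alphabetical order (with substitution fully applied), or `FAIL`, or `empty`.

Answer: FAIL

Derivation:
step 1: unify Bool ~ Int  [subst: {-} | 1 pending]
  clash: Bool vs Int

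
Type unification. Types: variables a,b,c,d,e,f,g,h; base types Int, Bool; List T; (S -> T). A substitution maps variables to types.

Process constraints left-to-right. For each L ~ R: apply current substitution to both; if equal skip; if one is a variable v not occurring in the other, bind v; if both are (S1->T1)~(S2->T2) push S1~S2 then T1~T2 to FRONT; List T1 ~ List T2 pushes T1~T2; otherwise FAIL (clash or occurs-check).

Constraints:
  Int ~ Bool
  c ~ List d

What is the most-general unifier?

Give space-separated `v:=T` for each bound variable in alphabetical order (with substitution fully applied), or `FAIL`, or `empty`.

Answer: FAIL

Derivation:
step 1: unify Int ~ Bool  [subst: {-} | 1 pending]
  clash: Int vs Bool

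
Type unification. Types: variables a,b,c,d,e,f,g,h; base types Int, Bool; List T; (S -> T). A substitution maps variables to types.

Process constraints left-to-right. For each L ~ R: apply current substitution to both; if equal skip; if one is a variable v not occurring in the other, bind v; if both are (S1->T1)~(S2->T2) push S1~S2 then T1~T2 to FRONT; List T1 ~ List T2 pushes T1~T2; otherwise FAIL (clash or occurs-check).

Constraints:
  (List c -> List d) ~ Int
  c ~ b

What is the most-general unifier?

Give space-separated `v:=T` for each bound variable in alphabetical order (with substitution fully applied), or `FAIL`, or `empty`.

step 1: unify (List c -> List d) ~ Int  [subst: {-} | 1 pending]
  clash: (List c -> List d) vs Int

Answer: FAIL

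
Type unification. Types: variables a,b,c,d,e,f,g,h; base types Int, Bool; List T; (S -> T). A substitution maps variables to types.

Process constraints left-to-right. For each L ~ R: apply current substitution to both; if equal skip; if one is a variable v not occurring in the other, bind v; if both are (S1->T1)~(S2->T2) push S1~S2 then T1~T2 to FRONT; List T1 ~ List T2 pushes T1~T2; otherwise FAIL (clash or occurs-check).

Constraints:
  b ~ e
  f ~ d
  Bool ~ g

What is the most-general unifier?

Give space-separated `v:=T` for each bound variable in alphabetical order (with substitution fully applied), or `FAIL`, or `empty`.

Answer: b:=e f:=d g:=Bool

Derivation:
step 1: unify b ~ e  [subst: {-} | 2 pending]
  bind b := e
step 2: unify f ~ d  [subst: {b:=e} | 1 pending]
  bind f := d
step 3: unify Bool ~ g  [subst: {b:=e, f:=d} | 0 pending]
  bind g := Bool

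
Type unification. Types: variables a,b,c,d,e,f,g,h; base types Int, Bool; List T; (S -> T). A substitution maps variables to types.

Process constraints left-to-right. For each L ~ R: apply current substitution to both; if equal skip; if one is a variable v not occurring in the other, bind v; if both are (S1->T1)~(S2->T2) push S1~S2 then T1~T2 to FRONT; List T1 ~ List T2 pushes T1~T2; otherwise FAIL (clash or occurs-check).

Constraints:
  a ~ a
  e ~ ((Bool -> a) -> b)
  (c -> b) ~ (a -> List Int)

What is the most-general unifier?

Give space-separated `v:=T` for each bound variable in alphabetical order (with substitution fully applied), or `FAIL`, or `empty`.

step 1: unify a ~ a  [subst: {-} | 2 pending]
  -> identical, skip
step 2: unify e ~ ((Bool -> a) -> b)  [subst: {-} | 1 pending]
  bind e := ((Bool -> a) -> b)
step 3: unify (c -> b) ~ (a -> List Int)  [subst: {e:=((Bool -> a) -> b)} | 0 pending]
  -> decompose arrow: push c~a, b~List Int
step 4: unify c ~ a  [subst: {e:=((Bool -> a) -> b)} | 1 pending]
  bind c := a
step 5: unify b ~ List Int  [subst: {e:=((Bool -> a) -> b), c:=a} | 0 pending]
  bind b := List Int

Answer: b:=List Int c:=a e:=((Bool -> a) -> List Int)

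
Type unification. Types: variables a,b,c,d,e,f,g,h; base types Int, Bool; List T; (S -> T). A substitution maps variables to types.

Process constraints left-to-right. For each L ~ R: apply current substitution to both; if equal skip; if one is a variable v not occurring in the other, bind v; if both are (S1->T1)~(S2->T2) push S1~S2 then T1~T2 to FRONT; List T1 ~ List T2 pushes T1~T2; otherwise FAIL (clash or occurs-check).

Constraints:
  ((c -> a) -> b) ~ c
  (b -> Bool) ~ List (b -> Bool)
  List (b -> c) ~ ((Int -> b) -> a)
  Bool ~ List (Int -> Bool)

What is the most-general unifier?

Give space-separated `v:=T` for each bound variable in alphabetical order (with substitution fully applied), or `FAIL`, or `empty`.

step 1: unify ((c -> a) -> b) ~ c  [subst: {-} | 3 pending]
  occurs-check fail

Answer: FAIL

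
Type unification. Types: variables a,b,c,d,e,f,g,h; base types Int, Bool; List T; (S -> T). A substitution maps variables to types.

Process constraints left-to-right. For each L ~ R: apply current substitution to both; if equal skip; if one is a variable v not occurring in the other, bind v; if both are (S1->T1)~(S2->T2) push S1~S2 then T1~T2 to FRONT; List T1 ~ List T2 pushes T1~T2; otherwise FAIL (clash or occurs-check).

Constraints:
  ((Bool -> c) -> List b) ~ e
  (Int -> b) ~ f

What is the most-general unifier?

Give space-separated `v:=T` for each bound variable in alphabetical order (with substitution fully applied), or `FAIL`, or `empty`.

Answer: e:=((Bool -> c) -> List b) f:=(Int -> b)

Derivation:
step 1: unify ((Bool -> c) -> List b) ~ e  [subst: {-} | 1 pending]
  bind e := ((Bool -> c) -> List b)
step 2: unify (Int -> b) ~ f  [subst: {e:=((Bool -> c) -> List b)} | 0 pending]
  bind f := (Int -> b)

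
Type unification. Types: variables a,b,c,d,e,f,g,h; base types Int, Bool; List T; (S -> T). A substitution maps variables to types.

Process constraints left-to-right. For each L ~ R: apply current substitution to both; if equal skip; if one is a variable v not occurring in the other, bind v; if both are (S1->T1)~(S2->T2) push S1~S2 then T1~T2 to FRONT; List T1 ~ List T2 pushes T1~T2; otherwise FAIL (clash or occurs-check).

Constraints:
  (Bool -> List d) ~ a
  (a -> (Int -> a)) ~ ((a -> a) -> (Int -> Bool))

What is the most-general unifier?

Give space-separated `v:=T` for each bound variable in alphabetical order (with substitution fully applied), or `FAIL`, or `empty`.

Answer: FAIL

Derivation:
step 1: unify (Bool -> List d) ~ a  [subst: {-} | 1 pending]
  bind a := (Bool -> List d)
step 2: unify ((Bool -> List d) -> (Int -> (Bool -> List d))) ~ (((Bool -> List d) -> (Bool -> List d)) -> (Int -> Bool))  [subst: {a:=(Bool -> List d)} | 0 pending]
  -> decompose arrow: push (Bool -> List d)~((Bool -> List d) -> (Bool -> List d)), (Int -> (Bool -> List d))~(Int -> Bool)
step 3: unify (Bool -> List d) ~ ((Bool -> List d) -> (Bool -> List d))  [subst: {a:=(Bool -> List d)} | 1 pending]
  -> decompose arrow: push Bool~(Bool -> List d), List d~(Bool -> List d)
step 4: unify Bool ~ (Bool -> List d)  [subst: {a:=(Bool -> List d)} | 2 pending]
  clash: Bool vs (Bool -> List d)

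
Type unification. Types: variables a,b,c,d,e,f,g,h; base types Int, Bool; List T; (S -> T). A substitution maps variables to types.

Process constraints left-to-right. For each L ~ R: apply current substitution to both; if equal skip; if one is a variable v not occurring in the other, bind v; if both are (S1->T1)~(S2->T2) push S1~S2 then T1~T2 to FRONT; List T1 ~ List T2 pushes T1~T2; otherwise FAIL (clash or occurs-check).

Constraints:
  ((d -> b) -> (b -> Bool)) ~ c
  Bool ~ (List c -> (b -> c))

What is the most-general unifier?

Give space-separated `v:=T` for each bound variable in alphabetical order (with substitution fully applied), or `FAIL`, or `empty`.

step 1: unify ((d -> b) -> (b -> Bool)) ~ c  [subst: {-} | 1 pending]
  bind c := ((d -> b) -> (b -> Bool))
step 2: unify Bool ~ (List ((d -> b) -> (b -> Bool)) -> (b -> ((d -> b) -> (b -> Bool))))  [subst: {c:=((d -> b) -> (b -> Bool))} | 0 pending]
  clash: Bool vs (List ((d -> b) -> (b -> Bool)) -> (b -> ((d -> b) -> (b -> Bool))))

Answer: FAIL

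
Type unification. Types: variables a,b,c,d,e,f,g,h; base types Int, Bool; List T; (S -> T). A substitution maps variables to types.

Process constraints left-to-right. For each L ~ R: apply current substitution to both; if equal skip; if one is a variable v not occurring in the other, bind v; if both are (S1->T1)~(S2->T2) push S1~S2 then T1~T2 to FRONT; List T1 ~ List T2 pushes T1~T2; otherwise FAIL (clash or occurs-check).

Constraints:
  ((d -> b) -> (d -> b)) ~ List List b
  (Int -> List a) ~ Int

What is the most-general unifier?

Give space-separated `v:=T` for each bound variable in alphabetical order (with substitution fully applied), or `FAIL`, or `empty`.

step 1: unify ((d -> b) -> (d -> b)) ~ List List b  [subst: {-} | 1 pending]
  clash: ((d -> b) -> (d -> b)) vs List List b

Answer: FAIL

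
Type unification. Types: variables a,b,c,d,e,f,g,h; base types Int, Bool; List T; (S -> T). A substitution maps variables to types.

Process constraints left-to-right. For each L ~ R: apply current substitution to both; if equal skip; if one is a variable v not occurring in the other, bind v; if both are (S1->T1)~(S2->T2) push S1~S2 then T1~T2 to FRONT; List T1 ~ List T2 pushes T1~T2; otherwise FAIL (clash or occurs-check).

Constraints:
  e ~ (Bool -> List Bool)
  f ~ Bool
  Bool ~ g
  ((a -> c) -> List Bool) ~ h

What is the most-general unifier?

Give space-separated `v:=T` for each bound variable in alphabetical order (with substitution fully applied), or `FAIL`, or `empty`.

Answer: e:=(Bool -> List Bool) f:=Bool g:=Bool h:=((a -> c) -> List Bool)

Derivation:
step 1: unify e ~ (Bool -> List Bool)  [subst: {-} | 3 pending]
  bind e := (Bool -> List Bool)
step 2: unify f ~ Bool  [subst: {e:=(Bool -> List Bool)} | 2 pending]
  bind f := Bool
step 3: unify Bool ~ g  [subst: {e:=(Bool -> List Bool), f:=Bool} | 1 pending]
  bind g := Bool
step 4: unify ((a -> c) -> List Bool) ~ h  [subst: {e:=(Bool -> List Bool), f:=Bool, g:=Bool} | 0 pending]
  bind h := ((a -> c) -> List Bool)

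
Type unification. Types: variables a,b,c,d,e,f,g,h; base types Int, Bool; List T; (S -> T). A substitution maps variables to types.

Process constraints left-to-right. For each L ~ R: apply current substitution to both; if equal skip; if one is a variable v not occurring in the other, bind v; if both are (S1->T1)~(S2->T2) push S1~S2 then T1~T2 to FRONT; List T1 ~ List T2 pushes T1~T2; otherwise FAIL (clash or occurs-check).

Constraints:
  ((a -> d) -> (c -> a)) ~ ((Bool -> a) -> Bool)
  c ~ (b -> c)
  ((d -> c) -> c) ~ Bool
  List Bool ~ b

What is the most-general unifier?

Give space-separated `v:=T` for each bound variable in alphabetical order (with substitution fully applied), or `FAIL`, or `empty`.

step 1: unify ((a -> d) -> (c -> a)) ~ ((Bool -> a) -> Bool)  [subst: {-} | 3 pending]
  -> decompose arrow: push (a -> d)~(Bool -> a), (c -> a)~Bool
step 2: unify (a -> d) ~ (Bool -> a)  [subst: {-} | 4 pending]
  -> decompose arrow: push a~Bool, d~a
step 3: unify a ~ Bool  [subst: {-} | 5 pending]
  bind a := Bool
step 4: unify d ~ Bool  [subst: {a:=Bool} | 4 pending]
  bind d := Bool
step 5: unify (c -> Bool) ~ Bool  [subst: {a:=Bool, d:=Bool} | 3 pending]
  clash: (c -> Bool) vs Bool

Answer: FAIL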